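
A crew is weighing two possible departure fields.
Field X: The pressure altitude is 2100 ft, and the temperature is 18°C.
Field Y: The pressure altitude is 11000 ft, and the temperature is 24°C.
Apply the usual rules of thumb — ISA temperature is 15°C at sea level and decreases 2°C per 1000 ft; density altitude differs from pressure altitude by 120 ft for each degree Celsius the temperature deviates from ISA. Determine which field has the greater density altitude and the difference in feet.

Field Y by 11756 ft

Field X: ISA temp = 10.8°C, deviation +7.2°C, DA = 2100 + 120 × 7.2 = 2964 ft.
Field Y: ISA temp = -7°C, deviation +31°C, DA = 11000 + 120 × 31 = 14720 ft.
Field Y is higher by 14720 − 2964 = 11756 ft.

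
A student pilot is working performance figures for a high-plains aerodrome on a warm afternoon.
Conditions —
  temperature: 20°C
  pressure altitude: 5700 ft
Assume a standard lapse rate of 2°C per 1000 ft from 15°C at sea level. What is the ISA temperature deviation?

ISA+16.4°C

ISA temperature at 5700 ft = 15 − 2 × (5700/1000) = 3.6°C.
Deviation = OAT − ISA = 20 − 3.6 = +16.4°C.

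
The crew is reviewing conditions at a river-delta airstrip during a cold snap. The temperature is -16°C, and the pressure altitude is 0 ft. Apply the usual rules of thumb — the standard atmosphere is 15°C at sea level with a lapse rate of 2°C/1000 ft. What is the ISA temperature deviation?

ISA-31°C

ISA temperature at 0 ft = 15 − 2 × (0/1000) = 15°C.
Deviation = OAT − ISA = -16 − 15 = -31°C.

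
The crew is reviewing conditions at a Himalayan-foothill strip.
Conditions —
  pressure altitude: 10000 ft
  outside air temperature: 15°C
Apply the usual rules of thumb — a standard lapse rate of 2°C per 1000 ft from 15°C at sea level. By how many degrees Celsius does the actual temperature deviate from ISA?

ISA+20°C

ISA temperature at 10000 ft = 15 − 2 × (10000/1000) = -5°C.
Deviation = OAT − ISA = 15 − (-5) = +20°C.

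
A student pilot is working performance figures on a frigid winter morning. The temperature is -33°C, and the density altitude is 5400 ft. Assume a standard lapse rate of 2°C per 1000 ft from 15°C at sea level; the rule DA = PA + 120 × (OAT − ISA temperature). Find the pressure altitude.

9000 ft

DA = PA + 120 × (OAT − (15 − 2·PA/1000)) = PA + 120·OAT − 1800 + 0.24·PA = 1.24·PA + 120·OAT − 1800.
So 1.24·PA = 5400 − 120 × (-33) + 1800 = 11160.
PA = 11160 / 1.24 = 9000 ft.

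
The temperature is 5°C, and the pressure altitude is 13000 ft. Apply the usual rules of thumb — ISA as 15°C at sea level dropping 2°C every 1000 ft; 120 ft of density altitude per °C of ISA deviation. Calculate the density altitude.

14920 ft

ISA temperature at 13000 ft = 15 − 2 × (13000/1000) = -11°C.
ISA deviation = 5 − (-11) = +16°C.
Density altitude = 13000 + 120 × (16) = 13000 + (+1920) = 14920 ft.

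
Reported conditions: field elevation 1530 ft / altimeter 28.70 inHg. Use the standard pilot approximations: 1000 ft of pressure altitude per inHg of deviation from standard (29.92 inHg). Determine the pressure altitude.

Pressure correction = (29.92 − 28.70) × 1000 = +1220 ft.
Pressure altitude = 1530 + (+1220) = 2750 ft.

2750 ft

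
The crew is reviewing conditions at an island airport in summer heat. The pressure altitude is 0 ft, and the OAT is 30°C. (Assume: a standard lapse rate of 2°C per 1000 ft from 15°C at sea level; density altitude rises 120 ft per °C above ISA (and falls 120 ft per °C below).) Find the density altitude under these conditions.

ISA temperature at 0 ft = 15 − 2 × (0/1000) = 15°C.
ISA deviation = 30 − 15 = +15°C.
Density altitude = 0 + 120 × (15) = 0 + (+1800) = 1800 ft.

1800 ft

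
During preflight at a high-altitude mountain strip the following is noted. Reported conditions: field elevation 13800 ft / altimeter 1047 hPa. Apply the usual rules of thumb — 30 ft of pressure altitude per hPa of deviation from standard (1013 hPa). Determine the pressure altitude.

12780 ft

Pressure correction = (1013 − 1047) × 30 = -1020 ft.
Pressure altitude = 13800 + (-1020) = 12780 ft.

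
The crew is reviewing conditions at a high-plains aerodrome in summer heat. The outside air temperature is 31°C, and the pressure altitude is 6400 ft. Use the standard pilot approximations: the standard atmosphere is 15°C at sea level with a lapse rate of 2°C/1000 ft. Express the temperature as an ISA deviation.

ISA+28.8°C

ISA temperature at 6400 ft = 15 − 2 × (6400/1000) = 2.2°C.
Deviation = OAT − ISA = 31 − 2.2 = +28.8°C.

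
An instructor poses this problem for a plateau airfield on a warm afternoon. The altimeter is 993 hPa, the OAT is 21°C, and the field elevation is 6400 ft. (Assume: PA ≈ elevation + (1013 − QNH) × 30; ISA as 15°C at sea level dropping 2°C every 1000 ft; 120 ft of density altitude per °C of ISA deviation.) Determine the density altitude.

Pressure altitude = 6400 + (1013 − 993) × 30 = 6400 + (+600) = 7000 ft.
ISA temperature at 7000 ft = 15 − 2 × (7000/1000) = 1°C.
ISA deviation = 21 − 1 = +20°C.
Density altitude = 7000 + 120 × (20) = 9400 ft.

9400 ft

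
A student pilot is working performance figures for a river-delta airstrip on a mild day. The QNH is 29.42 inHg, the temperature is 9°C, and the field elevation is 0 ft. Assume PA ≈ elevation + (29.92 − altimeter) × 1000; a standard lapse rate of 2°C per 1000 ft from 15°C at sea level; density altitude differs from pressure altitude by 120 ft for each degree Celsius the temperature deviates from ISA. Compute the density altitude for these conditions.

-100 ft

Pressure altitude = 0 + (29.92 − 29.42) × 1000 = 0 + (+500) = 500 ft.
ISA temperature at 500 ft = 15 − 2 × (500/1000) = 14°C.
ISA deviation = 9 − 14 = -5°C.
Density altitude = 500 + 120 × (-5) = -100 ft.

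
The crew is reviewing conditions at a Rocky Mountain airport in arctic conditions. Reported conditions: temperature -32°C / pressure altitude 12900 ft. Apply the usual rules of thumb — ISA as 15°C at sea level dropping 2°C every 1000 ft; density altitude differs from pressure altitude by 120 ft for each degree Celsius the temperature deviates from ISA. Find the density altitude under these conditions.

10356 ft

ISA temperature at 12900 ft = 15 − 2 × (12900/1000) = -10.8°C.
ISA deviation = -32 − (-10.8) = -21.2°C.
Density altitude = 12900 + 120 × (-21.2) = 12900 + (-2544) = 10356 ft.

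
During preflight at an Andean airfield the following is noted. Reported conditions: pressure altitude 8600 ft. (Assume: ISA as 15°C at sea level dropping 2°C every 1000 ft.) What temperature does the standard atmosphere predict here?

-2.2°C

ISA temperature = 15 − 2 × (8600/1000) = 15 − 17.2 = -2.2°C.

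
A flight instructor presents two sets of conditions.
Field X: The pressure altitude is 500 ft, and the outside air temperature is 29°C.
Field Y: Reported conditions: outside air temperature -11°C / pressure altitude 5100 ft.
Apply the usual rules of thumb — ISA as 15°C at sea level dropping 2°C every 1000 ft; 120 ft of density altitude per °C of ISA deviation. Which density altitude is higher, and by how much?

Field X: ISA temp = 14°C, deviation +15°C, DA = 500 + 120 × 15 = 2300 ft.
Field Y: ISA temp = 4.8°C, deviation -15.8°C, DA = 5100 + 120 × (-15.8) = 3204 ft.
Field Y is higher by 3204 − 2300 = 904 ft.

Field Y by 904 ft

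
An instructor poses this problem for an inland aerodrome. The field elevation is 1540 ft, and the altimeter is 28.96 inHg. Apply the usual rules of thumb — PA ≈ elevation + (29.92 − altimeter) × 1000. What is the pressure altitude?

2500 ft

Pressure correction = (29.92 − 28.96) × 1000 = +960 ft.
Pressure altitude = 1540 + (+960) = 2500 ft.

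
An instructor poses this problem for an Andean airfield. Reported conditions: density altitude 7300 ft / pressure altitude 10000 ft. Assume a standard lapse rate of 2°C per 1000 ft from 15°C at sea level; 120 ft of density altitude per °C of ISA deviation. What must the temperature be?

Density altitude − pressure altitude = 7300 − 10000 = -2700 ft.
At 120 ft/°C that is an ISA deviation of -2700/120 = -22.5°C.
ISA temperature at 10000 ft = 15 − 2 × (10000/1000) = -5°C.
OAT = ISA + deviation = -5 + (-22.5) = -27.5°C.

-27.5°C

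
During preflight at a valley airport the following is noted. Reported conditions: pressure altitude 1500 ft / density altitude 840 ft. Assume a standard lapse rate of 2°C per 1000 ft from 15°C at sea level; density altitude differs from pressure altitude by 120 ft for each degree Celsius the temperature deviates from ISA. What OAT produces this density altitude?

Density altitude − pressure altitude = 840 − 1500 = -660 ft.
At 120 ft/°C that is an ISA deviation of -660/120 = -5.5°C.
ISA temperature at 1500 ft = 15 − 2 × (1500/1000) = 12°C.
OAT = ISA + deviation = 12 + (-5.5) = 6.5°C.

6.5°C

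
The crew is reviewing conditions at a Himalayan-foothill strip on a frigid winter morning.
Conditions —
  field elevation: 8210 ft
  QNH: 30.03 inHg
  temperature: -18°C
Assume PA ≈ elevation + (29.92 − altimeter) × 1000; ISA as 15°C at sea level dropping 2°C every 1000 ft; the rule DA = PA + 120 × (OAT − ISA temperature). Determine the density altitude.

6084 ft

Pressure altitude = 8210 + (29.92 − 30.03) × 1000 = 8210 + (-110) = 8100 ft.
ISA temperature at 8100 ft = 15 − 2 × (8100/1000) = -1.2°C.
ISA deviation = -18 − (-1.2) = -16.8°C.
Density altitude = 8100 + 120 × (-16.8) = 6084 ft.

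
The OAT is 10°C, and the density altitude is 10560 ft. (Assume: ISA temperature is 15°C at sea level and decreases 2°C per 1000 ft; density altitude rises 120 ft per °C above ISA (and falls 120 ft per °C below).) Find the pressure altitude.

DA = PA + 120 × (OAT − (15 − 2·PA/1000)) = PA + 120·OAT − 1800 + 0.24·PA = 1.24·PA + 120·OAT − 1800.
So 1.24·PA = 10560 − 120 × 10 + 1800 = 11160.
PA = 11160 / 1.24 = 9000 ft.

9000 ft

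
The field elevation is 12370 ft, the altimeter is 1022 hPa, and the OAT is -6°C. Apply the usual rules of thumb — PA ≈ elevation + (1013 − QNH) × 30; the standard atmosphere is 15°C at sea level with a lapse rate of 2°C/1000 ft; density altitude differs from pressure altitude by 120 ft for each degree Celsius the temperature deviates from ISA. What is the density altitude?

12484 ft

Pressure altitude = 12370 + (1013 − 1022) × 30 = 12370 + (-270) = 12100 ft.
ISA temperature at 12100 ft = 15 − 2 × (12100/1000) = -9.2°C.
ISA deviation = -6 − (-9.2) = +3.2°C.
Density altitude = 12100 + 120 × (3.2) = 12484 ft.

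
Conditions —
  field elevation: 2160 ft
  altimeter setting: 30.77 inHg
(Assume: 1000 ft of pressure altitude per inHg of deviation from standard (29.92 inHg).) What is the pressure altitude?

Pressure correction = (29.92 − 30.77) × 1000 = -850 ft.
Pressure altitude = 2160 + (-850) = 1310 ft.

1310 ft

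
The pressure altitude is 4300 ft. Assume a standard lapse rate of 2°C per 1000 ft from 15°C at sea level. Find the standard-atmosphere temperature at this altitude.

ISA temperature = 15 − 2 × (4300/1000) = 15 − 8.6 = 6.4°C.

6.4°C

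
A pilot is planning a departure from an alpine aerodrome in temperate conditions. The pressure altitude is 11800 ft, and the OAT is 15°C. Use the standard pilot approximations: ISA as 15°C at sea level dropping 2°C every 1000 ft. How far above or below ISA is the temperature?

ISA temperature at 11800 ft = 15 − 2 × (11800/1000) = -8.6°C.
Deviation = OAT − ISA = 15 − (-8.6) = +23.6°C.

ISA+23.6°C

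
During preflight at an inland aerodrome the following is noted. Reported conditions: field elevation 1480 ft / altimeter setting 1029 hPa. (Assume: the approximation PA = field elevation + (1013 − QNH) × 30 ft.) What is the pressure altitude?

1000 ft

Pressure correction = (1013 − 1029) × 30 = -480 ft.
Pressure altitude = 1480 + (-480) = 1000 ft.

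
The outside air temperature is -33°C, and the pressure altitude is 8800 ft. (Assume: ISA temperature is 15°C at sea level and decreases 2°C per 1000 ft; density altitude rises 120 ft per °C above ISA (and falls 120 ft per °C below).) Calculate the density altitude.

ISA temperature at 8800 ft = 15 − 2 × (8800/1000) = -2.6°C.
ISA deviation = -33 − (-2.6) = -30.4°C.
Density altitude = 8800 + 120 × (-30.4) = 8800 + (-3648) = 5152 ft.

5152 ft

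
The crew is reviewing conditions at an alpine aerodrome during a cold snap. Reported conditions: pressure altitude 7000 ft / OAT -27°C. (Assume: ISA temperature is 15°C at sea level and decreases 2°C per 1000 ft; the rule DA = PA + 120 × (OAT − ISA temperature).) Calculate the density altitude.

ISA temperature at 7000 ft = 15 − 2 × (7000/1000) = 1°C.
ISA deviation = -27 − 1 = -28°C.
Density altitude = 7000 + 120 × (-28) = 7000 + (-3360) = 3640 ft.

3640 ft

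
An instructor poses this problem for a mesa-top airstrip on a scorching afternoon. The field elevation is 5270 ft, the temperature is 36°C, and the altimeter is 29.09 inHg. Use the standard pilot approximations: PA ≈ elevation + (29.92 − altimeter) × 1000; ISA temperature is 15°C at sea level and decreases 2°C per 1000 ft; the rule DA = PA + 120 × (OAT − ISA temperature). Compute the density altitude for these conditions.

10084 ft

Pressure altitude = 5270 + (29.92 − 29.09) × 1000 = 5270 + (+830) = 6100 ft.
ISA temperature at 6100 ft = 15 − 2 × (6100/1000) = 2.8°C.
ISA deviation = 36 − 2.8 = +33.2°C.
Density altitude = 6100 + 120 × (33.2) = 10084 ft.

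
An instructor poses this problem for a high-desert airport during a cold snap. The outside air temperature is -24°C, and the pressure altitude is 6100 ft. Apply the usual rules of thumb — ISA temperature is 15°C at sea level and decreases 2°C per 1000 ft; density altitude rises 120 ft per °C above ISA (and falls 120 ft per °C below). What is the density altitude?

2884 ft

ISA temperature at 6100 ft = 15 − 2 × (6100/1000) = 2.8°C.
ISA deviation = -24 − 2.8 = -26.8°C.
Density altitude = 6100 + 120 × (-26.8) = 6100 + (-3216) = 2884 ft.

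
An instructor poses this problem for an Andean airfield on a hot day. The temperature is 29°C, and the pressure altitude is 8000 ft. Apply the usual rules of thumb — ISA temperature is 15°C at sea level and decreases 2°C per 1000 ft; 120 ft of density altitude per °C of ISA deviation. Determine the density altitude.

ISA temperature at 8000 ft = 15 − 2 × (8000/1000) = -1°C.
ISA deviation = 29 − (-1) = +30°C.
Density altitude = 8000 + 120 × (30) = 8000 + (+3600) = 11600 ft.

11600 ft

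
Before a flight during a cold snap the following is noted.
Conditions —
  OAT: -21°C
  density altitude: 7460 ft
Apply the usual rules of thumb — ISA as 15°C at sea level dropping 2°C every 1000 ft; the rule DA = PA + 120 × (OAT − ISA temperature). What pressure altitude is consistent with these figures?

9500 ft

DA = PA + 120 × (OAT − (15 − 2·PA/1000)) = PA + 120·OAT − 1800 + 0.24·PA = 1.24·PA + 120·OAT − 1800.
So 1.24·PA = 7460 − 120 × (-21) + 1800 = 11780.
PA = 11780 / 1.24 = 9500 ft.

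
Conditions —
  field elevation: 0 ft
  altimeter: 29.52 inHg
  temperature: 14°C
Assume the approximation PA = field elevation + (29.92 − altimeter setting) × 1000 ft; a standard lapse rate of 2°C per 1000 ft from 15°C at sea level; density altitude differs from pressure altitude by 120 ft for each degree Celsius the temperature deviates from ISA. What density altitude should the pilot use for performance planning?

376 ft

Pressure altitude = 0 + (29.92 − 29.52) × 1000 = 0 + (+400) = 400 ft.
ISA temperature at 400 ft = 15 − 2 × (400/1000) = 14.2°C.
ISA deviation = 14 − 14.2 = -0.2°C.
Density altitude = 400 + 120 × (-0.2) = 376 ft.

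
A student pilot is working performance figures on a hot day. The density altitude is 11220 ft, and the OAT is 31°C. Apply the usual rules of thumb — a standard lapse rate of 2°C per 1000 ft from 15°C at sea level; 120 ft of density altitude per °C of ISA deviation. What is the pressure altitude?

DA = PA + 120 × (OAT − (15 − 2·PA/1000)) = PA + 120·OAT − 1800 + 0.24·PA = 1.24·PA + 120·OAT − 1800.
So 1.24·PA = 11220 − 120 × 31 + 1800 = 9300.
PA = 9300 / 1.24 = 7500 ft.

7500 ft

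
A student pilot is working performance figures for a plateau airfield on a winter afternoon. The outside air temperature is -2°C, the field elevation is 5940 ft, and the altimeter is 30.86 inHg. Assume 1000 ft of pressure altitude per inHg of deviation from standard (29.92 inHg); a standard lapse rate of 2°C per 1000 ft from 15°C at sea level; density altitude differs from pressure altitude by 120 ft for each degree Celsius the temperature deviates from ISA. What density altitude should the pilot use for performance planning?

4160 ft

Pressure altitude = 5940 + (29.92 − 30.86) × 1000 = 5940 + (-940) = 5000 ft.
ISA temperature at 5000 ft = 15 − 2 × (5000/1000) = 5°C.
ISA deviation = -2 − 5 = -7°C.
Density altitude = 5000 + 120 × (-7) = 4160 ft.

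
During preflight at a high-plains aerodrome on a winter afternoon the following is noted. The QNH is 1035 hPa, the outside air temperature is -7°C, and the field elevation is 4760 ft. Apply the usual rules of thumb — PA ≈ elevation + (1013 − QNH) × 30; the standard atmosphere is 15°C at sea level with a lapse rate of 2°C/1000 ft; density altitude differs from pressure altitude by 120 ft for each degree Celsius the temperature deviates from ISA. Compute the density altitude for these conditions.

2444 ft

Pressure altitude = 4760 + (1013 − 1035) × 30 = 4760 + (-660) = 4100 ft.
ISA temperature at 4100 ft = 15 − 2 × (4100/1000) = 6.8°C.
ISA deviation = -7 − 6.8 = -13.8°C.
Density altitude = 4100 + 120 × (-13.8) = 2444 ft.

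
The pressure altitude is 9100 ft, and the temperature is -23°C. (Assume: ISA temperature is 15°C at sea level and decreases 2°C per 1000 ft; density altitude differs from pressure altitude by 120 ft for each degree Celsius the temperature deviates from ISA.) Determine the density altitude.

6724 ft

ISA temperature at 9100 ft = 15 − 2 × (9100/1000) = -3.2°C.
ISA deviation = -23 − (-3.2) = -19.8°C.
Density altitude = 9100 + 120 × (-19.8) = 9100 + (-2376) = 6724 ft.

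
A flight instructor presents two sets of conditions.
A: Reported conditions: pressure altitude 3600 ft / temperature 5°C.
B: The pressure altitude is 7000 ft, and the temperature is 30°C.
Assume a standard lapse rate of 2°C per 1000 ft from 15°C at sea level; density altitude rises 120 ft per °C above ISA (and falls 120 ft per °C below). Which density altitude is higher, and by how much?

A: ISA temp = 7.8°C, deviation -2.8°C, DA = 3600 + 120 × (-2.8) = 3264 ft.
B: ISA temp = 1°C, deviation +29°C, DA = 7000 + 120 × 29 = 10480 ft.
B is higher by 10480 − 3264 = 7216 ft.

B by 7216 ft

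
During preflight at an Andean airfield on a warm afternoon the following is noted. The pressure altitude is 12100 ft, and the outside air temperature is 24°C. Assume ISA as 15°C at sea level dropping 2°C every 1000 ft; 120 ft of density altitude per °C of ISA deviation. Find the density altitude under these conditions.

ISA temperature at 12100 ft = 15 − 2 × (12100/1000) = -9.2°C.
ISA deviation = 24 − (-9.2) = +33.2°C.
Density altitude = 12100 + 120 × (33.2) = 12100 + (+3984) = 16084 ft.

16084 ft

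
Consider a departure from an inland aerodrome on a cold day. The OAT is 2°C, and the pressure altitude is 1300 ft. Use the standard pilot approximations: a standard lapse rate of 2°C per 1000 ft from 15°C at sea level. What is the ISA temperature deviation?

ISA temperature at 1300 ft = 15 − 2 × (1300/1000) = 12.4°C.
Deviation = OAT − ISA = 2 − 12.4 = -10.4°C.

ISA-10.4°C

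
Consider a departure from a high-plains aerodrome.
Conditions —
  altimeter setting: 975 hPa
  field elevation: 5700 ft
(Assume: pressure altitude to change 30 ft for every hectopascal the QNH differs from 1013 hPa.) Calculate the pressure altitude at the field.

Pressure correction = (1013 − 975) × 30 = +1140 ft.
Pressure altitude = 5700 + (+1140) = 6840 ft.

6840 ft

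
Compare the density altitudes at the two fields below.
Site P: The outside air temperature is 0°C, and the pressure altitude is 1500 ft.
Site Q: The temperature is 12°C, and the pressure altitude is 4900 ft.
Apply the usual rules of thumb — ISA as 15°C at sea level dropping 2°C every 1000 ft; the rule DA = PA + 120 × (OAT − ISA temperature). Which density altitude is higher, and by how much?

Site Q by 5656 ft

Site P: ISA temp = 12°C, deviation -12°C, DA = 1500 + 120 × (-12) = 60 ft.
Site Q: ISA temp = 5.2°C, deviation +6.8°C, DA = 4900 + 120 × 6.8 = 5716 ft.
Site Q is higher by 5716 − 60 = 5656 ft.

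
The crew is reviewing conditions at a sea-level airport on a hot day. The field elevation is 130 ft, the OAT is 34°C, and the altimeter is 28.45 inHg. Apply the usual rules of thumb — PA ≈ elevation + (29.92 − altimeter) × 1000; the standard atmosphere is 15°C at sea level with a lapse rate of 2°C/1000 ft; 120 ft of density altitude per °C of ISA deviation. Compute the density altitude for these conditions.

Pressure altitude = 130 + (29.92 − 28.45) × 1000 = 130 + (+1470) = 1600 ft.
ISA temperature at 1600 ft = 15 − 2 × (1600/1000) = 11.8°C.
ISA deviation = 34 − 11.8 = +22.2°C.
Density altitude = 1600 + 120 × (22.2) = 4264 ft.

4264 ft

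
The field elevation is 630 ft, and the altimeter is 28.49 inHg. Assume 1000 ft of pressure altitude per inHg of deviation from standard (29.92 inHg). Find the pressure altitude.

2060 ft

Pressure correction = (29.92 − 28.49) × 1000 = +1430 ft.
Pressure altitude = 630 + (+1430) = 2060 ft.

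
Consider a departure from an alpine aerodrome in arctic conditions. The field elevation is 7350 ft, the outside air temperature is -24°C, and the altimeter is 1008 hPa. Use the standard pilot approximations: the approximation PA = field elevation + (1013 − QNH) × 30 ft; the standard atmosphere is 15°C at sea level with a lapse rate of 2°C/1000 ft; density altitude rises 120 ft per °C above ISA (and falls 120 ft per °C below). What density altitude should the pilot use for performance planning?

4620 ft

Pressure altitude = 7350 + (1013 − 1008) × 30 = 7350 + (+150) = 7500 ft.
ISA temperature at 7500 ft = 15 − 2 × (7500/1000) = 0°C.
ISA deviation = -24 − 0 = -24°C.
Density altitude = 7500 + 120 × (-24) = 4620 ft.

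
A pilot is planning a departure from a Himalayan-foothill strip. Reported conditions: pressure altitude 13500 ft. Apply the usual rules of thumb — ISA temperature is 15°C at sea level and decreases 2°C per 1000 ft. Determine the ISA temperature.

ISA temperature = 15 − 2 × (13500/1000) = 15 − 27 = -12°C.

-12°C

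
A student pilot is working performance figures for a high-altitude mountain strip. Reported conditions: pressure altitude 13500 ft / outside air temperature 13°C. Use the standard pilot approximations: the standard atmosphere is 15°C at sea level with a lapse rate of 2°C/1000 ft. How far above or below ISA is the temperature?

ISA temperature at 13500 ft = 15 − 2 × (13500/1000) = -12°C.
Deviation = OAT − ISA = 13 − (-12) = +25°C.

ISA+25°C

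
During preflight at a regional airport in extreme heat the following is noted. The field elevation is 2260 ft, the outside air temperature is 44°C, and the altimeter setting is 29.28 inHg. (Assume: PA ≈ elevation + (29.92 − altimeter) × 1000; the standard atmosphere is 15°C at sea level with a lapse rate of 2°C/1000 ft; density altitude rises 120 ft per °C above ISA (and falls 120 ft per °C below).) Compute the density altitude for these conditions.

7076 ft

Pressure altitude = 2260 + (29.92 − 29.28) × 1000 = 2260 + (+640) = 2900 ft.
ISA temperature at 2900 ft = 15 − 2 × (2900/1000) = 9.2°C.
ISA deviation = 44 − 9.2 = +34.8°C.
Density altitude = 2900 + 120 × (34.8) = 7076 ft.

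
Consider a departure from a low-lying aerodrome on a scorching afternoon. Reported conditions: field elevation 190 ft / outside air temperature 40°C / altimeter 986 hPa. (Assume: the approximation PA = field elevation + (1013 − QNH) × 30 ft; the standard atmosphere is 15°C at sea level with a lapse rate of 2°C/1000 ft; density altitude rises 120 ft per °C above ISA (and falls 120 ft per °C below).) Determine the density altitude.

Pressure altitude = 190 + (1013 − 986) × 30 = 190 + (+810) = 1000 ft.
ISA temperature at 1000 ft = 15 − 2 × (1000/1000) = 13°C.
ISA deviation = 40 − 13 = +27°C.
Density altitude = 1000 + 120 × (27) = 4240 ft.

4240 ft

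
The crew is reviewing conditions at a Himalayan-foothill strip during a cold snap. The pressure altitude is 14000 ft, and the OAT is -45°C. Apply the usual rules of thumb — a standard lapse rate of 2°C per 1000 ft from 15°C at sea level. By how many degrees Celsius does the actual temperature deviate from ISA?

ISA-32°C

ISA temperature at 14000 ft = 15 − 2 × (14000/1000) = -13°C.
Deviation = OAT − ISA = -45 − (-13) = -32°C.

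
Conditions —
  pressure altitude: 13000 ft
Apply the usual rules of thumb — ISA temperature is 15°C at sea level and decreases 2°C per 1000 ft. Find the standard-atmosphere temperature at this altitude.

-11°C

ISA temperature = 15 − 2 × (13000/1000) = 15 − 26 = -11°C.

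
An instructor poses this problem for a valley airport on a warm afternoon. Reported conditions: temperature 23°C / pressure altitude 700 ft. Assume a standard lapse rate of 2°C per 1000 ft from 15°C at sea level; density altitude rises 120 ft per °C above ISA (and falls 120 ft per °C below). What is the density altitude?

ISA temperature at 700 ft = 15 − 2 × (700/1000) = 13.6°C.
ISA deviation = 23 − 13.6 = +9.4°C.
Density altitude = 700 + 120 × (9.4) = 700 + (+1128) = 1828 ft.

1828 ft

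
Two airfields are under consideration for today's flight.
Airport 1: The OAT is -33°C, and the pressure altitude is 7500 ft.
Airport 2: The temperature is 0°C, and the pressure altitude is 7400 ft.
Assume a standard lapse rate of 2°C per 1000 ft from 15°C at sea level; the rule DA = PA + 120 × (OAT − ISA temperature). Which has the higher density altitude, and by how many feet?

Airport 1: ISA temp = 0°C, deviation -33°C, DA = 7500 + 120 × (-33) = 3540 ft.
Airport 2: ISA temp = 0.2°C, deviation -0.2°C, DA = 7400 + 120 × (-0.2) = 7376 ft.
Airport 2 is higher by 7376 − 3540 = 3836 ft.

Airport 2 by 3836 ft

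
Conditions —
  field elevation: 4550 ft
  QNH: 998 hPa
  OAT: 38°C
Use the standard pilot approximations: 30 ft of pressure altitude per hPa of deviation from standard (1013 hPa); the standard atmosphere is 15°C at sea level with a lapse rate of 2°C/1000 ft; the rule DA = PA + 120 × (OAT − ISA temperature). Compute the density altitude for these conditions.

Pressure altitude = 4550 + (1013 − 998) × 30 = 4550 + (+450) = 5000 ft.
ISA temperature at 5000 ft = 15 − 2 × (5000/1000) = 5°C.
ISA deviation = 38 − 5 = +33°C.
Density altitude = 5000 + 120 × (33) = 8960 ft.

8960 ft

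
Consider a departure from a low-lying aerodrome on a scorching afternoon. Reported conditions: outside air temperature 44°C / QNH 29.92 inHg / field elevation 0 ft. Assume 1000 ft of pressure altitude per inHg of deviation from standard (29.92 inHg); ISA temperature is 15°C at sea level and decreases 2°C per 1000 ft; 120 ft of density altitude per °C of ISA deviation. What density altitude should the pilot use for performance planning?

3480 ft

Pressure altitude = 0 + (29.92 − 29.92) × 1000 = 0 + (0) = 0 ft.
ISA temperature at 0 ft = 15 − 2 × (0/1000) = 15°C.
ISA deviation = 44 − 15 = +29°C.
Density altitude = 0 + 120 × (29) = 3480 ft.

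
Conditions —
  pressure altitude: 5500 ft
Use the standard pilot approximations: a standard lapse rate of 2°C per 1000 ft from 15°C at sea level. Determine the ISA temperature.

ISA temperature = 15 − 2 × (5500/1000) = 15 − 11 = 4°C.

4°C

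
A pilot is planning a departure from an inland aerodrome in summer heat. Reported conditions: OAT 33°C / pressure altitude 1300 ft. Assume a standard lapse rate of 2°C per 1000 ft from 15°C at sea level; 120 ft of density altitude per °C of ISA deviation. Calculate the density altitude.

3772 ft

ISA temperature at 1300 ft = 15 − 2 × (1300/1000) = 12.4°C.
ISA deviation = 33 − 12.4 = +20.6°C.
Density altitude = 1300 + 120 × (20.6) = 1300 + (+2472) = 3772 ft.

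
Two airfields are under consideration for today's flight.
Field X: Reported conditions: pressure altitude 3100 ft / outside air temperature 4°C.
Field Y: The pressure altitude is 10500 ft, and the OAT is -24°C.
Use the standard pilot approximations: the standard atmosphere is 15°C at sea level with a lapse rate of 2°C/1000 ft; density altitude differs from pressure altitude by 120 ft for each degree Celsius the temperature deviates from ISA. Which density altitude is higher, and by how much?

Field X: ISA temp = 8.8°C, deviation -4.8°C, DA = 3100 + 120 × (-4.8) = 2524 ft.
Field Y: ISA temp = -6°C, deviation -18°C, DA = 10500 + 120 × (-18) = 8340 ft.
Field Y is higher by 8340 − 2524 = 5816 ft.

Field Y by 5816 ft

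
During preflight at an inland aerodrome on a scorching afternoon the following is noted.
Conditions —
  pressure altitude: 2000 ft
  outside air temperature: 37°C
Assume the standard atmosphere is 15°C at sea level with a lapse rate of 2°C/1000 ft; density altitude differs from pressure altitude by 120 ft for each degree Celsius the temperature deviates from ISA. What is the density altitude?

5120 ft

ISA temperature at 2000 ft = 15 − 2 × (2000/1000) = 11°C.
ISA deviation = 37 − 11 = +26°C.
Density altitude = 2000 + 120 × (26) = 2000 + (+3120) = 5120 ft.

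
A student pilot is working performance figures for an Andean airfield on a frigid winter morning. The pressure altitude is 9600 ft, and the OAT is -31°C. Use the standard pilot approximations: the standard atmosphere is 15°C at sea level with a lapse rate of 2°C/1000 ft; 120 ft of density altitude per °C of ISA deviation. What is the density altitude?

6384 ft

ISA temperature at 9600 ft = 15 − 2 × (9600/1000) = -4.2°C.
ISA deviation = -31 − (-4.2) = -26.8°C.
Density altitude = 9600 + 120 × (-26.8) = 9600 + (-3216) = 6384 ft.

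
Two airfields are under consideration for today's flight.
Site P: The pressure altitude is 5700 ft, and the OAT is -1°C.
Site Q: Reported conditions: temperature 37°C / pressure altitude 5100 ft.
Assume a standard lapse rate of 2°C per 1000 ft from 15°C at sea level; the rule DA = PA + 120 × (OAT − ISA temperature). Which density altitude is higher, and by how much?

Site P: ISA temp = 3.6°C, deviation -4.6°C, DA = 5700 + 120 × (-4.6) = 5148 ft.
Site Q: ISA temp = 4.8°C, deviation +32.2°C, DA = 5100 + 120 × 32.2 = 8964 ft.
Site Q is higher by 8964 − 5148 = 3816 ft.

Site Q by 3816 ft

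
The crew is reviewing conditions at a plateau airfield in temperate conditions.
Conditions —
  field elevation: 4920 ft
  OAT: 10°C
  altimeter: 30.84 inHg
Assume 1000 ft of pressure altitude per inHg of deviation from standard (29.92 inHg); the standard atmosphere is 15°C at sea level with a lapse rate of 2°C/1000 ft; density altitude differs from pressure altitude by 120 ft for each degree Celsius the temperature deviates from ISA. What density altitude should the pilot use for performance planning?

4360 ft

Pressure altitude = 4920 + (29.92 − 30.84) × 1000 = 4920 + (-920) = 4000 ft.
ISA temperature at 4000 ft = 15 − 2 × (4000/1000) = 7°C.
ISA deviation = 10 − 7 = +3°C.
Density altitude = 4000 + 120 × (3) = 4360 ft.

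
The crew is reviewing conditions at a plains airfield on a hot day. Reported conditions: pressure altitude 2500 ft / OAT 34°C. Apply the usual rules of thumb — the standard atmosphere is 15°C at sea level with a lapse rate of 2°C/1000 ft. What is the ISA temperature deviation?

ISA+24°C

ISA temperature at 2500 ft = 15 − 2 × (2500/1000) = 10°C.
Deviation = OAT − ISA = 34 − 10 = +24°C.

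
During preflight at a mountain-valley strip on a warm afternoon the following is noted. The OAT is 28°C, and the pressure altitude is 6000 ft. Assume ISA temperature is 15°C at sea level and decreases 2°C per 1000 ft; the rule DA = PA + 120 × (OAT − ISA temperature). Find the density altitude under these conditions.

ISA temperature at 6000 ft = 15 − 2 × (6000/1000) = 3°C.
ISA deviation = 28 − 3 = +25°C.
Density altitude = 6000 + 120 × (25) = 6000 + (+3000) = 9000 ft.

9000 ft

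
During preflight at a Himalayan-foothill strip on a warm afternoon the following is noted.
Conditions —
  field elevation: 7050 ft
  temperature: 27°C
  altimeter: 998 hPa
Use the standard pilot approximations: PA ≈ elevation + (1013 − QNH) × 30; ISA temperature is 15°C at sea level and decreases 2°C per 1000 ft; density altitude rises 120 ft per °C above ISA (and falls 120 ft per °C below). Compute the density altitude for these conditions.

10740 ft

Pressure altitude = 7050 + (1013 − 998) × 30 = 7050 + (+450) = 7500 ft.
ISA temperature at 7500 ft = 15 − 2 × (7500/1000) = 0°C.
ISA deviation = 27 − 0 = +27°C.
Density altitude = 7500 + 120 × (27) = 10740 ft.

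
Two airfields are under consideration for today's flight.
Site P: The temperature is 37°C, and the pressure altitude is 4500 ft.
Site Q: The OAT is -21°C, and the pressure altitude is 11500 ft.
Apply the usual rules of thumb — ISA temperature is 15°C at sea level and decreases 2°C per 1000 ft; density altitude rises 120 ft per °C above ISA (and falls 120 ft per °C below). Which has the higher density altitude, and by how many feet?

Site Q by 1720 ft

Site P: ISA temp = 6°C, deviation +31°C, DA = 4500 + 120 × 31 = 8220 ft.
Site Q: ISA temp = -8°C, deviation -13°C, DA = 11500 + 120 × (-13) = 9940 ft.
Site Q is higher by 9940 − 8220 = 1720 ft.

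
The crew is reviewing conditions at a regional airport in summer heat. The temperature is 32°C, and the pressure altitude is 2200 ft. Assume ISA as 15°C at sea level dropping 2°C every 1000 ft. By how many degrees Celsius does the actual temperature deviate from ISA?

ISA+21.4°C

ISA temperature at 2200 ft = 15 − 2 × (2200/1000) = 10.6°C.
Deviation = OAT − ISA = 32 − 10.6 = +21.4°C.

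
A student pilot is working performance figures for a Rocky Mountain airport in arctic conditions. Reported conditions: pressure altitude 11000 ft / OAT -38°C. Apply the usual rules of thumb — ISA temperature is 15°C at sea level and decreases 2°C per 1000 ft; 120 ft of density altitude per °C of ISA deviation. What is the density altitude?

ISA temperature at 11000 ft = 15 − 2 × (11000/1000) = -7°C.
ISA deviation = -38 − (-7) = -31°C.
Density altitude = 11000 + 120 × (-31) = 11000 + (-3720) = 7280 ft.

7280 ft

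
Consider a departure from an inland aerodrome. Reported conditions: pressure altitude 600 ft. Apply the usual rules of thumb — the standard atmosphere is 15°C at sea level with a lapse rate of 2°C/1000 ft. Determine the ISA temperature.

13.8°C

ISA temperature = 15 − 2 × (600/1000) = 15 − 1.2 = 13.8°C.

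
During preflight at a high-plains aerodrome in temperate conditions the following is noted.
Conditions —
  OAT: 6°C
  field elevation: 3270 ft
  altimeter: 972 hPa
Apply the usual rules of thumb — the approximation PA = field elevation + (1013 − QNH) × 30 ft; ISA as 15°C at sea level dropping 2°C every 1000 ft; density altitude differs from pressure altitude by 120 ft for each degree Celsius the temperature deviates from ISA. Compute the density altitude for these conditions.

Pressure altitude = 3270 + (1013 − 972) × 30 = 3270 + (+1230) = 4500 ft.
ISA temperature at 4500 ft = 15 − 2 × (4500/1000) = 6°C.
ISA deviation = 6 − 6 = 0°C.
Density altitude = 4500 + 120 × (0) = 4500 ft.

4500 ft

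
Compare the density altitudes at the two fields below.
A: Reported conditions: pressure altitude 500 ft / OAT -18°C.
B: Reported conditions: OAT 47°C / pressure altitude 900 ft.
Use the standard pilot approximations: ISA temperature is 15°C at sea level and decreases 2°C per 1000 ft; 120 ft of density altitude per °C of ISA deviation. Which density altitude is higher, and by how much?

B by 8296 ft

A: ISA temp = 14°C, deviation -32°C, DA = 500 + 120 × (-32) = -3340 ft.
B: ISA temp = 13.2°C, deviation +33.8°C, DA = 900 + 120 × 33.8 = 4956 ft.
B is higher by 4956 − (-3340) = 8296 ft.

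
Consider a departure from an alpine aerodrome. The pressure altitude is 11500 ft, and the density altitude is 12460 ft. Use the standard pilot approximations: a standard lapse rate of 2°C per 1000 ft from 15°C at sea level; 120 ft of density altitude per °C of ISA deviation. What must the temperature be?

0°C

Density altitude − pressure altitude = 12460 − 11500 = +960 ft.
At 120 ft/°C that is an ISA deviation of 960/120 = +8°C.
ISA temperature at 11500 ft = 15 − 2 × (11500/1000) = -8°C.
OAT = ISA + deviation = -8 + (+8) = 0°C.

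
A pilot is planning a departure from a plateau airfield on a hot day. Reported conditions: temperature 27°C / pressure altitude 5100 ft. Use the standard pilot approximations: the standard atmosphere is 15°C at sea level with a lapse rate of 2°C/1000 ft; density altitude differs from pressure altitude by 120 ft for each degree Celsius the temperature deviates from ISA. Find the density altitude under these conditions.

7764 ft

ISA temperature at 5100 ft = 15 − 2 × (5100/1000) = 4.8°C.
ISA deviation = 27 − 4.8 = +22.2°C.
Density altitude = 5100 + 120 × (22.2) = 5100 + (+2664) = 7764 ft.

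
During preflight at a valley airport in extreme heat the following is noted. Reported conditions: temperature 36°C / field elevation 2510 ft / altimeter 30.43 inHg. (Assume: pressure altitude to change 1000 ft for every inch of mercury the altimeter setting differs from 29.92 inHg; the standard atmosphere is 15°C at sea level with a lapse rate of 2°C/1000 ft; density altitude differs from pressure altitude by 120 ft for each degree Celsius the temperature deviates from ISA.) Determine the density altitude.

Pressure altitude = 2510 + (29.92 − 30.43) × 1000 = 2510 + (-510) = 2000 ft.
ISA temperature at 2000 ft = 15 − 2 × (2000/1000) = 11°C.
ISA deviation = 36 − 11 = +25°C.
Density altitude = 2000 + 120 × (25) = 5000 ft.

5000 ft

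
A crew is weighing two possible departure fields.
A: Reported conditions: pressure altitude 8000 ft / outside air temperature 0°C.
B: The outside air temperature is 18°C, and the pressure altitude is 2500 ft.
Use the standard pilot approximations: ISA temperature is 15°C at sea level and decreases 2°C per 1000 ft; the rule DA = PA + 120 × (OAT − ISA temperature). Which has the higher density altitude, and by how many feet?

A: ISA temp = -1°C, deviation +1°C, DA = 8000 + 120 × 1 = 8120 ft.
B: ISA temp = 10°C, deviation +8°C, DA = 2500 + 120 × 8 = 3460 ft.
A is higher by 8120 − 3460 = 4660 ft.

A by 4660 ft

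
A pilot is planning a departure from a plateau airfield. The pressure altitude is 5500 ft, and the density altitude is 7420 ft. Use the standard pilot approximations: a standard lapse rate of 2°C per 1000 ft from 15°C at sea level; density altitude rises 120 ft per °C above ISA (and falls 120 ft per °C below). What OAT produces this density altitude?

20°C

Density altitude − pressure altitude = 7420 − 5500 = +1920 ft.
At 120 ft/°C that is an ISA deviation of 1920/120 = +16°C.
ISA temperature at 5500 ft = 15 − 2 × (5500/1000) = 4°C.
OAT = ISA + deviation = 4 + (+16) = 20°C.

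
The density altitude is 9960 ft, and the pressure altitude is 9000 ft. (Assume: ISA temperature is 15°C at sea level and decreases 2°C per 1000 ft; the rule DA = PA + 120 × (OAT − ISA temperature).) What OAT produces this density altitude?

Density altitude − pressure altitude = 9960 − 9000 = +960 ft.
At 120 ft/°C that is an ISA deviation of 960/120 = +8°C.
ISA temperature at 9000 ft = 15 − 2 × (9000/1000) = -3°C.
OAT = ISA + deviation = -3 + (+8) = 5°C.

5°C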